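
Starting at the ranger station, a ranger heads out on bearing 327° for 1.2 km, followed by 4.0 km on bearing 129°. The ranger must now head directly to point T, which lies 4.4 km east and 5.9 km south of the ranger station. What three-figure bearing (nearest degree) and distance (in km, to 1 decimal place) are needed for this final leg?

Leg 1 (327°, 1.2 km): east 1.2 sin 327° = -0.65, north 1.2 cos 327° = 1.01
Leg 2 (129°, 4.0 km): east 4.0 sin 129° = 3.11, north 4.0 cos 129° = -2.52
Current position: (2.46, -1.51). Target: (4.4, -5.9). Remaining: Δeast = 1.94, Δnorth = -4.39.
Bearing = atan2(1.94, -4.39) mod 360° = 156.10°; distance = √((1.94)² + (-4.39)²) = 4.801 km.

156°, 4.8 km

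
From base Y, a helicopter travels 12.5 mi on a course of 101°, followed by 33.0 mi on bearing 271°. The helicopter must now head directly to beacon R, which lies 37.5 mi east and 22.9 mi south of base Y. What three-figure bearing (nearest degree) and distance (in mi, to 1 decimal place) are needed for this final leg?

110°, 61.9 mi

Leg 1 (101°, 12.5 mi): east 12.5 sin 101° = 12.27, north 12.5 cos 101° = -2.39
Leg 2 (271°, 33.0 mi): east 33.0 sin 271° = -32.99, north 33.0 cos 271° = 0.58
Current position: (-20.72, -1.81). Target: (37.5, -22.9). Remaining: Δeast = 58.22, Δnorth = -21.09.
Bearing = atan2(58.22, -21.09) mod 360° = 109.91°; distance = √((58.22)² + (-21.09)²) = 61.927 mi.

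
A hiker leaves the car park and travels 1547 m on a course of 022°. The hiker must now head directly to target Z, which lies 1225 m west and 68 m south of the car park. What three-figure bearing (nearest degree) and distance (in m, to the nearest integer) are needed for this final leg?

230°, 2348 m

Leg 1 (022°, 1547 m): east 1547 sin 22° = 579.52, north 1547 cos 22° = 1434.35
Current position: (579.52, 1434.35). Target: (-1225, -68). Remaining: Δeast = -1804.52, Δnorth = -1502.35.
Bearing = atan2(-1804.52, -1502.35) mod 360° = 230.22°; distance = √((-1804.52)² + (-1502.35)²) = 2348.051 m.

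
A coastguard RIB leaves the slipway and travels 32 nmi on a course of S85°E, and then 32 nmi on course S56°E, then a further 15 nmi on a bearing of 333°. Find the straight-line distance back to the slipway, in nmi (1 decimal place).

Leg 1 (S85°E, 32 nmi): east 32 sin 95° = 31.88, north 32 cos 95° = -2.79
Leg 2 (S56°E, 32 nmi): east 32 sin 124° = 26.53, north 32 cos 124° = -17.89
Leg 3 (333°, 15 nmi): east 15 sin 333° = -6.81, north 15 cos 333° = 13.37
Net: 51.60 east, -7.32 north. Distance = √((51.60)² + (-7.32)²) = 52.114 nmi.

52.1 nmi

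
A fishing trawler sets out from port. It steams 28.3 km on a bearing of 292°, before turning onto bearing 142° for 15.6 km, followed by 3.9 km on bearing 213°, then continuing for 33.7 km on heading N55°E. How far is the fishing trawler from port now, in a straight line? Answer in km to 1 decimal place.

Leg 1 (292°, 28.3 km): east 28.3 sin 292° = -26.24, north 28.3 cos 292° = 10.60
Leg 2 (142°, 15.6 km): east 15.6 sin 142° = 9.60, north 15.6 cos 142° = -12.29
Leg 3 (213°, 3.9 km): east 3.9 sin 213° = -2.12, north 3.9 cos 213° = -3.27
Leg 4 (N55°E, 33.7 km): east 33.7 sin 55° = 27.61, north 33.7 cos 55° = 19.33
Net: 8.85 east, 14.37 north. Distance = √((8.85)² + (14.37)²) = 16.872 km.

16.9 km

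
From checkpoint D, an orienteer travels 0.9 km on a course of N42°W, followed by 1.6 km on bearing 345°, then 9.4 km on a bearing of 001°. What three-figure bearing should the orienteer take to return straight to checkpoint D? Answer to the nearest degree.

176°

Leg 1 (N42°W, 0.9 km): east 0.9 sin 318° = -0.60, north 0.9 cos 318° = 0.67
Leg 2 (345°, 1.6 km): east 1.6 sin 345° = -0.41, north 1.6 cos 345° = 1.55
Leg 3 (001°, 9.4 km): east 9.4 sin 1° = 0.16, north 9.4 cos 1° = 9.40
Net displacement: -0.85 east, 11.61 north. Direction back to start is (0.85, -11.61): bearing = atan2(0.85, -11.61) mod 360° = 175.80° ≈ 176°.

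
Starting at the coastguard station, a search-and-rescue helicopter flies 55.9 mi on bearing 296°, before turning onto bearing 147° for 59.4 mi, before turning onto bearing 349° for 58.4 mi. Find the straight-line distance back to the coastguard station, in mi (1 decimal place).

43.2 mi

Leg 1 (296°, 55.9 mi): east 55.9 sin 296° = -50.24, north 55.9 cos 296° = 24.50
Leg 2 (147°, 59.4 mi): east 59.4 sin 147° = 32.35, north 59.4 cos 147° = -49.82
Leg 3 (349°, 58.4 mi): east 58.4 sin 349° = -11.14, north 58.4 cos 349° = 57.33
Net: -29.03 east, 32.01 north. Distance = √((-29.03)² + (32.01)²) = 43.220 mi.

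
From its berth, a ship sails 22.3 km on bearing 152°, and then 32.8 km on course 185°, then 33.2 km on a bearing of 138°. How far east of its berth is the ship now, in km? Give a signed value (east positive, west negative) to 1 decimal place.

29.8 km

Leg 1 (152°, 22.3 km): east 22.3 sin 152° = 10.47, north 22.3 cos 152° = -19.69
Leg 2 (185°, 32.8 km): east 32.8 sin 185° = -2.86, north 32.8 cos 185° = -32.68
Leg 3 (138°, 33.2 km): east 33.2 sin 138° = 22.22, north 33.2 cos 138° = -24.67
Net east component: 29.83 km.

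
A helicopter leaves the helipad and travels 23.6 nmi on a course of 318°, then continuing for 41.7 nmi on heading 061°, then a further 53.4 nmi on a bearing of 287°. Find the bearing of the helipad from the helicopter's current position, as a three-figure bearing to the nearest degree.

150°

Leg 1 (318°, 23.6 nmi): east 23.6 sin 318° = -15.79, north 23.6 cos 318° = 17.54
Leg 2 (061°, 41.7 nmi): east 41.7 sin 61° = 36.47, north 41.7 cos 61° = 20.22
Leg 3 (287°, 53.4 nmi): east 53.4 sin 287° = -51.07, north 53.4 cos 287° = 15.61
Net displacement: -30.39 east, 53.37 north. Direction back to start is (30.39, -53.37): bearing = atan2(30.39, -53.37) mod 360° = 150.34° ≈ 150°.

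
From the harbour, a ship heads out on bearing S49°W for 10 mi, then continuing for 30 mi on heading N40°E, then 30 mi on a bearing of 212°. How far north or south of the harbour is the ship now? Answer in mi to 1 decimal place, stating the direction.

9.0 mi south

Leg 1 (S49°W, 10 mi): east 10 sin 229° = -7.55, north 10 cos 229° = -6.56
Leg 2 (N40°E, 30 mi): east 30 sin 40° = 19.28, north 30 cos 40° = 22.98
Leg 3 (212°, 30 mi): east 30 sin 212° = -15.90, north 30 cos 212° = -25.44
Net north component: -9.02 mi.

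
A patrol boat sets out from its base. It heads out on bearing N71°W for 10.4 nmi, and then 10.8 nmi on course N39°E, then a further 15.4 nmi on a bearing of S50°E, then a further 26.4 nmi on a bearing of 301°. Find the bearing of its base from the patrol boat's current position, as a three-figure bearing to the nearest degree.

Leg 1 (N71°W, 10.4 nmi): east 10.4 sin 289° = -9.83, north 10.4 cos 289° = 3.39
Leg 2 (N39°E, 10.8 nmi): east 10.8 sin 39° = 6.80, north 10.8 cos 39° = 8.39
Leg 3 (S50°E, 15.4 nmi): east 15.4 sin 130° = 11.80, north 15.4 cos 130° = -9.90
Leg 4 (301°, 26.4 nmi): east 26.4 sin 301° = -22.63, north 26.4 cos 301° = 13.60
Net displacement: -13.87 east, 15.48 north. Direction back to start is (13.87, -15.48): bearing = atan2(13.87, -15.48) mod 360° = 138.14° ≈ 138°.

138°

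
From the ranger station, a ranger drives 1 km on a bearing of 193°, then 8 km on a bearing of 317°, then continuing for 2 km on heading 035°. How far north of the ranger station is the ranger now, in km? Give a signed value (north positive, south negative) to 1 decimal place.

Leg 1 (193°, 1 km): east 1 sin 193° = -0.22, north 1 cos 193° = -0.97
Leg 2 (317°, 8 km): east 8 sin 317° = -5.46, north 8 cos 317° = 5.85
Leg 3 (035°, 2 km): east 2 sin 35° = 1.15, north 2 cos 35° = 1.64
Net north component: 6.51 km.

6.5 km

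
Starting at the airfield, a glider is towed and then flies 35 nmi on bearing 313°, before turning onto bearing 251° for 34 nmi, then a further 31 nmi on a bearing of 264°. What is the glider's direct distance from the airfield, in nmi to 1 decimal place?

89.1 nmi

Leg 1 (313°, 35 nmi): east 35 sin 313° = -25.60, north 35 cos 313° = 23.87
Leg 2 (251°, 34 nmi): east 34 sin 251° = -32.15, north 34 cos 251° = -11.07
Leg 3 (264°, 31 nmi): east 31 sin 264° = -30.83, north 31 cos 264° = -3.24
Net: -88.58 east, 9.56 north. Distance = √((-88.58)² + (9.56)²) = 89.090 nmi.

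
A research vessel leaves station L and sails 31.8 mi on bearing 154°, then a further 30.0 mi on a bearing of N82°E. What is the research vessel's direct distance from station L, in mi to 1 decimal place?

Leg 1 (154°, 31.8 mi): east 31.8 sin 154° = 13.94, north 31.8 cos 154° = -28.58
Leg 2 (N82°E, 30.0 mi): east 30.0 sin 82° = 29.71, north 30.0 cos 82° = 4.18
Net: 43.65 east, -24.41 north. Distance = √((43.65)² + (-24.41)²) = 50.008 mi.

50.0 mi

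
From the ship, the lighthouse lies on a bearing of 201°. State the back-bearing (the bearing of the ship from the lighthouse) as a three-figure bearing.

021°

Back-bearing = 201° − 180° = 021°.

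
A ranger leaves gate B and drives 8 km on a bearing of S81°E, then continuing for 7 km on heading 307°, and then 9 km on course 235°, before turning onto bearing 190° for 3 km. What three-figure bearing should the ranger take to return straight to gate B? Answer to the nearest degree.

047°

Leg 1 (S81°E, 8 km): east 8 sin 99° = 7.90, north 8 cos 99° = -1.25
Leg 2 (307°, 7 km): east 7 sin 307° = -5.59, north 7 cos 307° = 4.21
Leg 3 (235°, 9 km): east 9 sin 235° = -7.37, north 9 cos 235° = -5.16
Leg 4 (190°, 3 km): east 3 sin 190° = -0.52, north 3 cos 190° = -2.95
Net displacement: -5.58 east, -5.16 north. Direction back to start is (5.58, 5.16): bearing = atan2(5.58, 5.16) mod 360° = 47.28° ≈ 047°.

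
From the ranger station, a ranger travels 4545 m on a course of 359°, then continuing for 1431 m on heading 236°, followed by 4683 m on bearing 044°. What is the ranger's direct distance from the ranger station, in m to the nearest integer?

Leg 1 (359°, 4545 m): east 4545 sin 359° = -79.32, north 4545 cos 359° = 4544.31
Leg 2 (236°, 1431 m): east 1431 sin 236° = -1186.35, north 1431 cos 236° = -800.21
Leg 3 (044°, 4683 m): east 4683 sin 44° = 3253.09, north 4683 cos 44° = 3368.67
Net: 1987.41 east, 7112.77 north. Distance = √((1987.41)² + (7112.77)²) = 7385.209 m.

7385 m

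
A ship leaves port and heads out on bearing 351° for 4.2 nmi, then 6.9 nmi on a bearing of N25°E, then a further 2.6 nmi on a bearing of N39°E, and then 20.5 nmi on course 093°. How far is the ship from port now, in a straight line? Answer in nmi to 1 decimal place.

26.9 nmi

Leg 1 (351°, 4.2 nmi): east 4.2 sin 351° = -0.66, north 4.2 cos 351° = 4.15
Leg 2 (N25°E, 6.9 nmi): east 6.9 sin 25° = 2.92, north 6.9 cos 25° = 6.25
Leg 3 (N39°E, 2.6 nmi): east 2.6 sin 39° = 1.64, north 2.6 cos 39° = 2.02
Leg 4 (093°, 20.5 nmi): east 20.5 sin 93° = 20.47, north 20.5 cos 93° = -1.07
Net: 24.37 east, 11.35 north. Distance = √((24.37)² + (11.35)²) = 26.881 nmi.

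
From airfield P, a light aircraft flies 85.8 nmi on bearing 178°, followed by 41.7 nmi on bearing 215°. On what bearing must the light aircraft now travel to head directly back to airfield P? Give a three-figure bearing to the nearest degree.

Leg 1 (178°, 85.8 nmi): east 85.8 sin 178° = 2.99, north 85.8 cos 178° = -85.75
Leg 2 (215°, 41.7 nmi): east 41.7 sin 215° = -23.92, north 41.7 cos 215° = -34.16
Net displacement: -20.92 east, -119.91 north. Direction back to start is (20.92, 119.91): bearing = atan2(20.92, 119.91) mod 360° = 9.90° ≈ 010°.

010°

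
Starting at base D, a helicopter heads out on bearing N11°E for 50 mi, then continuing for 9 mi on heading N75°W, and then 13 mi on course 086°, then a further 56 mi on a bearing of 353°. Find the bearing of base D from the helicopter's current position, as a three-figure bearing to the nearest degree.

Leg 1 (N11°E, 50 mi): east 50 sin 11° = 9.54, north 50 cos 11° = 49.08
Leg 2 (N75°W, 9 mi): east 9 sin 285° = -8.69, north 9 cos 285° = 2.33
Leg 3 (086°, 13 mi): east 13 sin 86° = 12.97, north 13 cos 86° = 0.91
Leg 4 (353°, 56 mi): east 56 sin 353° = -6.82, north 56 cos 353° = 55.58
Net displacement: 6.99 east, 107.90 north. Direction back to start is (-6.99, -107.90): bearing = atan2(-6.99, -107.90) mod 360° = 183.71° ≈ 184°.

184°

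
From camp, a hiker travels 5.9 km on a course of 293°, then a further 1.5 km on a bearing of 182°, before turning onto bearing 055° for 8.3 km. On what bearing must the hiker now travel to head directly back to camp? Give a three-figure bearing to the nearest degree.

Leg 1 (293°, 5.9 km): east 5.9 sin 293° = -5.43, north 5.9 cos 293° = 2.31
Leg 2 (182°, 1.5 km): east 1.5 sin 182° = -0.05, north 1.5 cos 182° = -1.50
Leg 3 (055°, 8.3 km): east 8.3 sin 55° = 6.80, north 8.3 cos 55° = 4.76
Net displacement: 1.32 east, 5.57 north. Direction back to start is (-1.32, -5.57): bearing = atan2(-1.32, -5.57) mod 360° = 193.30° ≈ 193°.

193°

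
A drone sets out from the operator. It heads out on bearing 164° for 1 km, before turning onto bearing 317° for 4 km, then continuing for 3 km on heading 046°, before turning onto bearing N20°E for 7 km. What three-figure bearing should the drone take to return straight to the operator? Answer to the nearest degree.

191°

Leg 1 (164°, 1 km): east 1 sin 164° = 0.28, north 1 cos 164° = -0.96
Leg 2 (317°, 4 km): east 4 sin 317° = -2.73, north 4 cos 317° = 2.93
Leg 3 (046°, 3 km): east 3 sin 46° = 2.16, north 3 cos 46° = 2.08
Leg 4 (N20°E, 7 km): east 7 sin 20° = 2.39, north 7 cos 20° = 6.58
Net displacement: 2.10 east, 10.63 north. Direction back to start is (-2.10, -10.63): bearing = atan2(-2.10, -10.63) mod 360° = 191.18° ≈ 191°.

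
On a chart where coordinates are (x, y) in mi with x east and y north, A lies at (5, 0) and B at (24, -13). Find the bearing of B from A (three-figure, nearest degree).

124°

Δeast = 24 − 5 = 19.00; Δnorth = -13 − 0 = -13.00.
Bearing = atan2(Δeast, Δnorth) mod 360° = 124.38° ≈ 124°.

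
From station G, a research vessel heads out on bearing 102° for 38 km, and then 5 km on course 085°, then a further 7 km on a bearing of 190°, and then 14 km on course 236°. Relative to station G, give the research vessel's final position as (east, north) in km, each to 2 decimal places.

Leg 1 (102°, 38 km): east 38 sin 102° = 37.17, north 38 cos 102° = -7.90
Leg 2 (085°, 5 km): east 5 sin 85° = 4.98, north 5 cos 85° = 0.44
Leg 3 (190°, 7 km): east 7 sin 190° = -1.22, north 7 cos 190° = -6.89
Leg 4 (236°, 14 km): east 14 sin 236° = -11.61, north 14 cos 236° = -7.83
Summing: 29.33 km east, -22.19 km north → (29.33, -22.19).

(29.33, -22.19)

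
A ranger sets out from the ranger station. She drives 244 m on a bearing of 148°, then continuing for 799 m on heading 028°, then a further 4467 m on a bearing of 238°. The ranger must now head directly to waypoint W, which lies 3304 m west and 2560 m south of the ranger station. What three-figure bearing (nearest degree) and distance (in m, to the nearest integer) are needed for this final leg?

Leg 1 (148°, 244 m): east 244 sin 148° = 129.30, north 244 cos 148° = -206.92
Leg 2 (028°, 799 m): east 799 sin 28° = 375.11, north 799 cos 28° = 705.48
Leg 3 (238°, 4467 m): east 4467 sin 238° = -3788.23, north 4467 cos 238° = -2367.15
Current position: (-3283.82, -1868.60). Target: (-3304, -2560). Remaining: Δeast = -20.18, Δnorth = -691.40.
Bearing = atan2(-20.18, -691.40) mod 360° = 181.67°; distance = √((-20.18)² + (-691.40)²) = 691.696 m.

182°, 692 m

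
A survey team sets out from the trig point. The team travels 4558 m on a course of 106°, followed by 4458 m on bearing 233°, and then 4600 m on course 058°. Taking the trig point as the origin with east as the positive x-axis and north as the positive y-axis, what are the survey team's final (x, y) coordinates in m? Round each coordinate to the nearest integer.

(4722, -1502)

Leg 1 (106°, 4558 m): east 4558 sin 106° = 4381.43, north 4558 cos 106° = -1256.36
Leg 2 (233°, 4458 m): east 4458 sin 233° = -3560.32, north 4458 cos 233° = -2682.89
Leg 3 (058°, 4600 m): east 4600 sin 58° = 3901.02, north 4600 cos 58° = 2437.63
Summing: 4722.13 m east, -1501.62 m north → (4722, -1502).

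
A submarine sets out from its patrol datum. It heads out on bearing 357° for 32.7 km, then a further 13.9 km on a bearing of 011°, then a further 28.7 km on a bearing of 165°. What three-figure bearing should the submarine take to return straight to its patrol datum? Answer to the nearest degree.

Leg 1 (357°, 32.7 km): east 32.7 sin 357° = -1.71, north 32.7 cos 357° = 32.66
Leg 2 (011°, 13.9 km): east 13.9 sin 11° = 2.65, north 13.9 cos 11° = 13.64
Leg 3 (165°, 28.7 km): east 28.7 sin 165° = 7.43, north 28.7 cos 165° = -27.72
Net displacement: 8.37 east, 18.58 north. Direction back to start is (-8.37, -18.58): bearing = atan2(-8.37, -18.58) mod 360° = 204.25° ≈ 204°.

204°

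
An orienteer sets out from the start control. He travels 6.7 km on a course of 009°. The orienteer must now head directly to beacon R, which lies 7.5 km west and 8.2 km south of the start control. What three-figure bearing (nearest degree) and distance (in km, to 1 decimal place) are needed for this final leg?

Leg 1 (009°, 6.7 km): east 6.7 sin 9° = 1.05, north 6.7 cos 9° = 6.62
Current position: (1.05, 6.62). Target: (-7.5, -8.2). Remaining: Δeast = -8.55, Δnorth = -14.82.
Bearing = atan2(-8.55, -14.82) mod 360° = 209.98°; distance = √((-8.55)² + (-14.82)²) = 17.106 km.

210°, 17.1 km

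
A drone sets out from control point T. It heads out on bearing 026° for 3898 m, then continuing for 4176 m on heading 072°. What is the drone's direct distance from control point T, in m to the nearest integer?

Leg 1 (026°, 3898 m): east 3898 sin 26° = 1708.77, north 3898 cos 26° = 3503.50
Leg 2 (072°, 4176 m): east 4176 sin 72° = 3971.61, north 4176 cos 72° = 1290.45
Net: 5680.38 east, 4793.95 north. Distance = √((5680.38)² + (4793.95)²) = 7432.950 m.

7433 m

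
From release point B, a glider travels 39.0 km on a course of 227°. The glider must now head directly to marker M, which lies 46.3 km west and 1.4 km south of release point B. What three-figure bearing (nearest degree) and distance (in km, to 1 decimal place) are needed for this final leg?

325°, 30.8 km

Leg 1 (227°, 39.0 km): east 39.0 sin 227° = -28.52, north 39.0 cos 227° = -26.60
Current position: (-28.52, -26.60). Target: (-46.3, -1.4). Remaining: Δeast = -17.78, Δnorth = 25.20.
Bearing = atan2(-17.78, 25.20) mod 360° = 324.80°; distance = √((-17.78)² + (25.20)²) = 30.838 km.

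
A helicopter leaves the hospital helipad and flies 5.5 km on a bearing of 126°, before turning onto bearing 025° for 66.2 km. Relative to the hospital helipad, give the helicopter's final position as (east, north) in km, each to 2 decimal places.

(32.43, 56.76)

Leg 1 (126°, 5.5 km): east 5.5 sin 126° = 4.45, north 5.5 cos 126° = -3.23
Leg 2 (025°, 66.2 km): east 66.2 sin 25° = 27.98, north 66.2 cos 25° = 60.00
Summing: 32.43 km east, 56.76 km north → (32.43, 56.76).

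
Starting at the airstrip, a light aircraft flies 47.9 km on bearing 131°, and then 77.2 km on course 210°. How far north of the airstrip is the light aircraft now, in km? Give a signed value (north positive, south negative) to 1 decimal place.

-98.3 km

Leg 1 (131°, 47.9 km): east 47.9 sin 131° = 36.15, north 47.9 cos 131° = -31.43
Leg 2 (210°, 77.2 km): east 77.2 sin 210° = -38.60, north 77.2 cos 210° = -66.86
Net north component: -98.28 km.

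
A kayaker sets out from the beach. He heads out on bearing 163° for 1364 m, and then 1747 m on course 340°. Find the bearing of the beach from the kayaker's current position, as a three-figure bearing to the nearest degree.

149°

Leg 1 (163°, 1364 m): east 1364 sin 163° = 398.80, north 1364 cos 163° = -1304.40
Leg 2 (340°, 1747 m): east 1747 sin 340° = -597.51, north 1747 cos 340° = 1641.64
Net displacement: -198.71 east, 337.24 north. Direction back to start is (198.71, -337.24): bearing = atan2(198.71, -337.24) mod 360° = 149.49° ≈ 149°.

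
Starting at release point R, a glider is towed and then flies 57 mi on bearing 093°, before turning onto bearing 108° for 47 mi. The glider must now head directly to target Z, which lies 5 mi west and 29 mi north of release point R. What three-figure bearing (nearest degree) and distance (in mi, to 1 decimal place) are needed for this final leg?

Leg 1 (093°, 57 mi): east 57 sin 93° = 56.92, north 57 cos 93° = -2.98
Leg 2 (108°, 47 mi): east 47 sin 108° = 44.70, north 47 cos 108° = -14.52
Current position: (101.62, -17.51). Target: (-5, 29). Remaining: Δeast = -106.62, Δnorth = 46.51.
Bearing = atan2(-106.62, 46.51) mod 360° = 293.57°; distance = √((-106.62)² + (46.51)²) = 116.323 mi.

294°, 116.3 mi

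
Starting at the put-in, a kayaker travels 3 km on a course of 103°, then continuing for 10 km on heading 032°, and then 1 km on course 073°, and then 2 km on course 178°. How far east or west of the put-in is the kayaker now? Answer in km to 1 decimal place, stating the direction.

Leg 1 (103°, 3 km): east 3 sin 103° = 2.92, north 3 cos 103° = -0.67
Leg 2 (032°, 10 km): east 10 sin 32° = 5.30, north 10 cos 32° = 8.48
Leg 3 (073°, 1 km): east 1 sin 73° = 0.96, north 1 cos 73° = 0.29
Leg 4 (178°, 2 km): east 2 sin 178° = 0.07, north 2 cos 178° = -2.00
Net east component: 9.25 km.

9.2 km east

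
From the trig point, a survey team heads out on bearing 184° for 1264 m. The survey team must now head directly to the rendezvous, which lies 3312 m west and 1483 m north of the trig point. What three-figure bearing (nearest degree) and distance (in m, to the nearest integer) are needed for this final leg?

310°, 4233 m

Leg 1 (184°, 1264 m): east 1264 sin 184° = -88.17, north 1264 cos 184° = -1260.92
Current position: (-88.17, -1260.92). Target: (-3312, 1483). Remaining: Δeast = -3223.83, Δnorth = 2743.92.
Bearing = atan2(-3223.83, 2743.92) mod 360° = 310.40°; distance = √((-3223.83)² + (2743.92)²) = 4233.458 m.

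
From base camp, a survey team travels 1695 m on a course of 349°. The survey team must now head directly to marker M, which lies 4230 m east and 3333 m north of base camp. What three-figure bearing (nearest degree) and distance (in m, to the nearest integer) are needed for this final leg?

070°, 4850 m

Leg 1 (349°, 1695 m): east 1695 sin 349° = -323.42, north 1695 cos 349° = 1663.86
Current position: (-323.42, 1663.86). Target: (4230, 3333). Remaining: Δeast = 4553.42, Δnorth = 1669.14.
Bearing = atan2(4553.42, 1669.14) mod 360° = 69.87°; distance = √((4553.42)² + (1669.14)²) = 4849.709 m.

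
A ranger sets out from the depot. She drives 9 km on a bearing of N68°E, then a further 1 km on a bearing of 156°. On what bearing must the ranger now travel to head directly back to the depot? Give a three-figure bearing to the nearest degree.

254°

Leg 1 (N68°E, 9 km): east 9 sin 68° = 8.34, north 9 cos 68° = 3.37
Leg 2 (156°, 1 km): east 1 sin 156° = 0.41, north 1 cos 156° = -0.91
Net displacement: 8.75 east, 2.46 north. Direction back to start is (-8.75, -2.46): bearing = atan2(-8.75, -2.46) mod 360° = 254.31° ≈ 254°.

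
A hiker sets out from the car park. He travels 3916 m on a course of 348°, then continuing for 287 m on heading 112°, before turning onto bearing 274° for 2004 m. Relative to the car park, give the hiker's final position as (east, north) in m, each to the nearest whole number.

Leg 1 (348°, 3916 m): east 3916 sin 348° = -814.18, north 3916 cos 348° = 3830.43
Leg 2 (112°, 287 m): east 287 sin 112° = 266.10, north 287 cos 112° = -107.51
Leg 3 (274°, 2004 m): east 2004 sin 274° = -1999.12, north 2004 cos 274° = 139.79
Summing: -2547.20 m east, 3862.71 m north → (-2547, 3863).

(-2547, 3863)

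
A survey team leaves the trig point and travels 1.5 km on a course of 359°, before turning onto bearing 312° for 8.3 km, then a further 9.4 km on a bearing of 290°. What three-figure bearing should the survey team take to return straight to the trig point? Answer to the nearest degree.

124°

Leg 1 (359°, 1.5 km): east 1.5 sin 359° = -0.03, north 1.5 cos 359° = 1.50
Leg 2 (312°, 8.3 km): east 8.3 sin 312° = -6.17, north 8.3 cos 312° = 5.55
Leg 3 (290°, 9.4 km): east 9.4 sin 290° = -8.83, north 9.4 cos 290° = 3.21
Net displacement: -15.03 east, 10.27 north. Direction back to start is (15.03, -10.27): bearing = atan2(15.03, -10.27) mod 360° = 124.35° ≈ 124°.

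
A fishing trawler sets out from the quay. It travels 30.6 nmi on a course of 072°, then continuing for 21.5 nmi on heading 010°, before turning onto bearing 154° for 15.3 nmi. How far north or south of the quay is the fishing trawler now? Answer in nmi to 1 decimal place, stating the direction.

16.9 nmi north

Leg 1 (072°, 30.6 nmi): east 30.6 sin 72° = 29.10, north 30.6 cos 72° = 9.46
Leg 2 (010°, 21.5 nmi): east 21.5 sin 10° = 3.73, north 21.5 cos 10° = 21.17
Leg 3 (154°, 15.3 nmi): east 15.3 sin 154° = 6.71, north 15.3 cos 154° = -13.75
Net north component: 16.88 nmi.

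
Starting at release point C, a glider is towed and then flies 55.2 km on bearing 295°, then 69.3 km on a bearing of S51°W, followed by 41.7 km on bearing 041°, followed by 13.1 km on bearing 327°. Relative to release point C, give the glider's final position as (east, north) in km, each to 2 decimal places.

(-83.66, 22.17)

Leg 1 (295°, 55.2 km): east 55.2 sin 295° = -50.03, north 55.2 cos 295° = 23.33
Leg 2 (S51°W, 69.3 km): east 69.3 sin 231° = -53.86, north 69.3 cos 231° = -43.61
Leg 3 (041°, 41.7 km): east 41.7 sin 41° = 27.36, north 41.7 cos 41° = 31.47
Leg 4 (327°, 13.1 km): east 13.1 sin 327° = -7.13, north 13.1 cos 327° = 10.99
Summing: -83.66 km east, 22.17 km north → (-83.66, 22.17).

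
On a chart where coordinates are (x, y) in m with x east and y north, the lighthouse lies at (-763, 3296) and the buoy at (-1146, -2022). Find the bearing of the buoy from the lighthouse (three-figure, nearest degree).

Δeast = -1146 − -763 = -383.00; Δnorth = -2022 − 3296 = -5318.00.
Bearing = atan2(Δeast, Δnorth) mod 360° = 184.12° ≈ 184°.

184°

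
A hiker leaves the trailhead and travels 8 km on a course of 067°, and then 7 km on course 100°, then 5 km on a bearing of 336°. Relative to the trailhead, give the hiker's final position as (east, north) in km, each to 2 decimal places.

Leg 1 (067°, 8 km): east 8 sin 67° = 7.36, north 8 cos 67° = 3.13
Leg 2 (100°, 7 km): east 7 sin 100° = 6.89, north 7 cos 100° = -1.22
Leg 3 (336°, 5 km): east 5 sin 336° = -2.03, north 5 cos 336° = 4.57
Summing: 12.22 km east, 6.48 km north → (12.22, 6.48).

(12.22, 6.48)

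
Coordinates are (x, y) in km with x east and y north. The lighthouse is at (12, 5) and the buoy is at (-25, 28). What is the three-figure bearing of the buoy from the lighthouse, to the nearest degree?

Δeast = -25 − 12 = -37.00; Δnorth = 28 − 5 = 23.00.
Bearing = atan2(Δeast, Δnorth) mod 360° = 301.87° ≈ 302°.

302°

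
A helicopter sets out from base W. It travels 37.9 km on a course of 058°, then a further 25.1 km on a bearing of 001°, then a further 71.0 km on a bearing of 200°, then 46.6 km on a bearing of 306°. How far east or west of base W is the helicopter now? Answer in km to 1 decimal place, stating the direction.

Leg 1 (058°, 37.9 km): east 37.9 sin 58° = 32.14, north 37.9 cos 58° = 20.08
Leg 2 (001°, 25.1 km): east 25.1 sin 1° = 0.44, north 25.1 cos 1° = 25.10
Leg 3 (200°, 71.0 km): east 71.0 sin 200° = -24.28, north 71.0 cos 200° = -66.72
Leg 4 (306°, 46.6 km): east 46.6 sin 306° = -37.70, north 46.6 cos 306° = 27.39
Net east component: -29.40 km.

29.4 km west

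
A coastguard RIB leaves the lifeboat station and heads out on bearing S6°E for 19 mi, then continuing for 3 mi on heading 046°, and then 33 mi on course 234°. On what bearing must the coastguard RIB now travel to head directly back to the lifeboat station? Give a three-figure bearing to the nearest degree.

032°

Leg 1 (S6°E, 19 mi): east 19 sin 174° = 1.99, north 19 cos 174° = -18.90
Leg 2 (046°, 3 mi): east 3 sin 46° = 2.16, north 3 cos 46° = 2.08
Leg 3 (234°, 33 mi): east 33 sin 234° = -26.70, north 33 cos 234° = -19.40
Net displacement: -22.55 east, -36.21 north. Direction back to start is (22.55, 36.21): bearing = atan2(22.55, 36.21) mod 360° = 31.92° ≈ 032°.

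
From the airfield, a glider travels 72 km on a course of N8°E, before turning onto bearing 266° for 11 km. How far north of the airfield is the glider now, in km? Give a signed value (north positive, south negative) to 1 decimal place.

Leg 1 (N8°E, 72 km): east 72 sin 8° = 10.02, north 72 cos 8° = 71.30
Leg 2 (266°, 11 km): east 11 sin 266° = -10.97, north 11 cos 266° = -0.77
Net north component: 70.53 km.

70.5 km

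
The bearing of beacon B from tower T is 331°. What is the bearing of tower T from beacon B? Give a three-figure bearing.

Back-bearing = 331° − 180° = 151°.

151°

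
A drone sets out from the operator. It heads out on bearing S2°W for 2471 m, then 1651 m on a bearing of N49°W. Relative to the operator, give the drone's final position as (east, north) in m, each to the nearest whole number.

(-1332, -1386)

Leg 1 (S2°W, 2471 m): east 2471 sin 182° = -86.24, north 2471 cos 182° = -2469.49
Leg 2 (N49°W, 1651 m): east 1651 sin 311° = -1246.03, north 1651 cos 311° = 1083.15
Summing: -1332.26 m east, -1386.34 m north → (-1332, -1386).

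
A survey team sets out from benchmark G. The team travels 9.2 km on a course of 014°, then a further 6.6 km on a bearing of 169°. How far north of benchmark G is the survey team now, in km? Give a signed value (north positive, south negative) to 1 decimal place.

Leg 1 (014°, 9.2 km): east 9.2 sin 14° = 2.23, north 9.2 cos 14° = 8.93
Leg 2 (169°, 6.6 km): east 6.6 sin 169° = 1.26, north 6.6 cos 169° = -6.48
Net north component: 2.45 km.

2.4 km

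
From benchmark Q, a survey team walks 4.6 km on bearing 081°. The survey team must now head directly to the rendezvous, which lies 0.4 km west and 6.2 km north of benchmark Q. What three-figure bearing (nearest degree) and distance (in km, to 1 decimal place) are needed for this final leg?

Leg 1 (081°, 4.6 km): east 4.6 sin 81° = 4.54, north 4.6 cos 81° = 0.72
Current position: (4.54, 0.72). Target: (-0.4, 6.2). Remaining: Δeast = -4.94, Δnorth = 5.48.
Bearing = atan2(-4.94, 5.48) mod 360° = 317.95°; distance = √((-4.94)² + (5.48)²) = 7.380 km.

318°, 7.4 km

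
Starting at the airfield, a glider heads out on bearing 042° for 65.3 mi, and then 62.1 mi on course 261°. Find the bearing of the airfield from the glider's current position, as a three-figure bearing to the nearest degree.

156°

Leg 1 (042°, 65.3 mi): east 65.3 sin 42° = 43.69, north 65.3 cos 42° = 48.53
Leg 2 (261°, 62.1 mi): east 62.1 sin 261° = -61.34, north 62.1 cos 261° = -9.71
Net displacement: -17.64 east, 38.81 north. Direction back to start is (17.64, -38.81): bearing = atan2(17.64, -38.81) mod 360° = 155.56° ≈ 156°.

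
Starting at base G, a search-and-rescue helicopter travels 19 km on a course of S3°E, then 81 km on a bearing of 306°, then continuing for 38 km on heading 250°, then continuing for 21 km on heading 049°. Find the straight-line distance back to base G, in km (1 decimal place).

Leg 1 (S3°E, 19 km): east 19 sin 177° = 0.99, north 19 cos 177° = -18.97
Leg 2 (306°, 81 km): east 81 sin 306° = -65.53, north 81 cos 306° = 47.61
Leg 3 (250°, 38 km): east 38 sin 250° = -35.71, north 38 cos 250° = -13.00
Leg 4 (049°, 21 km): east 21 sin 49° = 15.85, north 21 cos 49° = 13.78
Net: -84.40 east, 29.42 north. Distance = √((-84.40)² + (29.42)²) = 89.375 km.

89.4 km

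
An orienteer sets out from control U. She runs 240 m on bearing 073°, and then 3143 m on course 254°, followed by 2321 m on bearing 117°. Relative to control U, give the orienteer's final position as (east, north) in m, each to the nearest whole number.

Leg 1 (073°, 240 m): east 240 sin 73° = 229.51, north 240 cos 73° = 70.17
Leg 2 (254°, 3143 m): east 3143 sin 254° = -3021.25, north 3143 cos 254° = -866.33
Leg 3 (117°, 2321 m): east 2321 sin 117° = 2068.03, north 2321 cos 117° = -1053.71
Summing: -723.71 m east, -1849.87 m north → (-724, -1850).

(-724, -1850)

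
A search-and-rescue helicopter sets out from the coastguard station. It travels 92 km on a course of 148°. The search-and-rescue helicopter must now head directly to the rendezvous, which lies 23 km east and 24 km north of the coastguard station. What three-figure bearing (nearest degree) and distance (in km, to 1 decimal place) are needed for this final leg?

Leg 1 (148°, 92 km): east 92 sin 148° = 48.75, north 92 cos 148° = -78.02
Current position: (48.75, -78.02). Target: (23, 24). Remaining: Δeast = -25.75, Δnorth = 102.02.
Bearing = atan2(-25.75, 102.02) mod 360° = 345.83°; distance = √((-25.75)² + (102.02)²) = 105.221 km.

346°, 105.2 km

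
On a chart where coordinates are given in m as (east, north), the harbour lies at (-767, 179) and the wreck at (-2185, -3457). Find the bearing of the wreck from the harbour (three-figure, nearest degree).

Δeast = -2185 − -767 = -1418.00; Δnorth = -3457 − 179 = -3636.00.
Bearing = atan2(Δeast, Δnorth) mod 360° = 201.31° ≈ 201°.

201°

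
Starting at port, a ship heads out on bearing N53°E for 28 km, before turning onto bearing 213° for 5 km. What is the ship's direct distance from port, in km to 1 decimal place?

Leg 1 (N53°E, 28 km): east 28 sin 53° = 22.36, north 28 cos 53° = 16.85
Leg 2 (213°, 5 km): east 5 sin 213° = -2.72, north 5 cos 213° = -4.19
Net: 19.64 east, 12.66 north. Distance = √((19.64)² + (12.66)²) = 23.364 km.

23.4 km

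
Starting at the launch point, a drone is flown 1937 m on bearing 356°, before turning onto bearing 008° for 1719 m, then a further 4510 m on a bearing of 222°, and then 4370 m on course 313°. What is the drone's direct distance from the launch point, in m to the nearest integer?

6927 m

Leg 1 (356°, 1937 m): east 1937 sin 356° = -135.12, north 1937 cos 356° = 1932.28
Leg 2 (008°, 1719 m): east 1719 sin 8° = 239.24, north 1719 cos 8° = 1702.27
Leg 3 (222°, 4510 m): east 4510 sin 222° = -3017.78, north 4510 cos 222° = -3351.58
Leg 4 (313°, 4370 m): east 4370 sin 313° = -3196.02, north 4370 cos 313° = 2980.33
Net: -6109.67 east, 3263.30 north. Distance = √((-6109.67)² + (3263.30)²) = 6926.562 m.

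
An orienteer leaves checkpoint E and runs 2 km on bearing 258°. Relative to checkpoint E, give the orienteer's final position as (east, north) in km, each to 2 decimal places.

(-1.96, -0.42)

Leg 1 (258°, 2 km): east 2 sin 258° = -1.96, north 2 cos 258° = -0.42
Summing: -1.96 km east, -0.42 km north → (-1.96, -0.42).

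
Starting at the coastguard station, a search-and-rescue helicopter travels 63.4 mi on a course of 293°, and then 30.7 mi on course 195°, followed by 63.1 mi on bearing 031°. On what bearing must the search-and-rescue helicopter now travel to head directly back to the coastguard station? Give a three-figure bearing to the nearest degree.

Leg 1 (293°, 63.4 mi): east 63.4 sin 293° = -58.36, north 63.4 cos 293° = 24.77
Leg 2 (195°, 30.7 mi): east 30.7 sin 195° = -7.95, north 30.7 cos 195° = -29.65
Leg 3 (031°, 63.1 mi): east 63.1 sin 31° = 32.50, north 63.1 cos 31° = 54.09
Net displacement: -33.81 east, 49.21 north. Direction back to start is (33.81, -49.21): bearing = atan2(33.81, -49.21) mod 360° = 145.51° ≈ 146°.

146°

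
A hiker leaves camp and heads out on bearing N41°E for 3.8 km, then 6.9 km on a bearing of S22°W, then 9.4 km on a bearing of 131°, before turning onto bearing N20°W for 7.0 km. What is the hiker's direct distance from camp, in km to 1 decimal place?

5.6 km

Leg 1 (N41°E, 3.8 km): east 3.8 sin 41° = 2.49, north 3.8 cos 41° = 2.87
Leg 2 (S22°W, 6.9 km): east 6.9 sin 202° = -2.58, north 6.9 cos 202° = -6.40
Leg 3 (131°, 9.4 km): east 9.4 sin 131° = 7.09, north 9.4 cos 131° = -6.17
Leg 4 (N20°W, 7.0 km): east 7.0 sin 340° = -2.39, north 7.0 cos 340° = 6.58
Net: 4.61 east, -3.12 north. Distance = √((4.61)² + (-3.12)²) = 5.565 km.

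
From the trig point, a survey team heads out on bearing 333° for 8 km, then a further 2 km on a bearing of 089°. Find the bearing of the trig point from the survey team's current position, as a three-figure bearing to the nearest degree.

167°

Leg 1 (333°, 8 km): east 8 sin 333° = -3.63, north 8 cos 333° = 7.13
Leg 2 (089°, 2 km): east 2 sin 89° = 2.00, north 2 cos 89° = 0.03
Net displacement: -1.63 east, 7.16 north. Direction back to start is (1.63, -7.16): bearing = atan2(1.63, -7.16) mod 360° = 167.16° ≈ 167°.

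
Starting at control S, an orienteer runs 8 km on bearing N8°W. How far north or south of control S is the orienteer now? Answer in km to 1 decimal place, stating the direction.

Leg 1 (N8°W, 8 km): east 8 sin 352° = -1.11, north 8 cos 352° = 7.92
Net north component: 7.92 km.

7.9 km north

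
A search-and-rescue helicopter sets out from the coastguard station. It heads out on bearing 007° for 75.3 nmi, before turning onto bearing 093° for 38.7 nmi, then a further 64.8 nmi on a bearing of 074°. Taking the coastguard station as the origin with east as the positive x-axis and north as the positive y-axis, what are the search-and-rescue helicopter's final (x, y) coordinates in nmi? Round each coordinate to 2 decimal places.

(110.11, 90.57)

Leg 1 (007°, 75.3 nmi): east 75.3 sin 7° = 9.18, north 75.3 cos 7° = 74.74
Leg 2 (093°, 38.7 nmi): east 38.7 sin 93° = 38.65, north 38.7 cos 93° = -2.03
Leg 3 (074°, 64.8 nmi): east 64.8 sin 74° = 62.29, north 64.8 cos 74° = 17.86
Summing: 110.11 nmi east, 90.57 nmi north → (110.11, 90.57).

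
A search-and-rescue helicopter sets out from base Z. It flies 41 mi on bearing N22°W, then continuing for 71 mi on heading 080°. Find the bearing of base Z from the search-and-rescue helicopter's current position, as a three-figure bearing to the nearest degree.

227°

Leg 1 (N22°W, 41 mi): east 41 sin 338° = -15.36, north 41 cos 338° = 38.01
Leg 2 (080°, 71 mi): east 71 sin 80° = 69.92, north 71 cos 80° = 12.33
Net displacement: 54.56 east, 50.34 north. Direction back to start is (-54.56, -50.34): bearing = atan2(-54.56, -50.34) mod 360° = 227.30° ≈ 227°.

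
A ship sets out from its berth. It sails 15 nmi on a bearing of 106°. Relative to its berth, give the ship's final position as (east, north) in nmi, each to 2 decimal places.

Leg 1 (106°, 15 nmi): east 15 sin 106° = 14.42, north 15 cos 106° = -4.13
Summing: 14.42 nmi east, -4.13 nmi north → (14.42, -4.13).

(14.42, -4.13)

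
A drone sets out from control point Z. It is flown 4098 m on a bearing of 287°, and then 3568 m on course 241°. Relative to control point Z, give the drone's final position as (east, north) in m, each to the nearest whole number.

(-7040, -532)

Leg 1 (287°, 4098 m): east 4098 sin 287° = -3918.94, north 4098 cos 287° = 1198.14
Leg 2 (241°, 3568 m): east 3568 sin 241° = -3120.64, north 3568 cos 241° = -1729.80
Summing: -7039.58 m east, -531.66 m north → (-7040, -532).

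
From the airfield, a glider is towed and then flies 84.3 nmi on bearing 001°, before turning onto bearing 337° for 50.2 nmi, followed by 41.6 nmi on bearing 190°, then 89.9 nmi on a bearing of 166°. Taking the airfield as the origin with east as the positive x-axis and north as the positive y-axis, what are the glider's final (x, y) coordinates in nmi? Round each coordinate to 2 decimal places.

(-3.62, 2.30)

Leg 1 (001°, 84.3 nmi): east 84.3 sin 1° = 1.47, north 84.3 cos 1° = 84.29
Leg 2 (337°, 50.2 nmi): east 50.2 sin 337° = -19.61, north 50.2 cos 337° = 46.21
Leg 3 (190°, 41.6 nmi): east 41.6 sin 190° = -7.22, north 41.6 cos 190° = -40.97
Leg 4 (166°, 89.9 nmi): east 89.9 sin 166° = 21.75, north 89.9 cos 166° = -87.23
Summing: -3.62 nmi east, 2.30 nmi north → (-3.62, 2.30).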